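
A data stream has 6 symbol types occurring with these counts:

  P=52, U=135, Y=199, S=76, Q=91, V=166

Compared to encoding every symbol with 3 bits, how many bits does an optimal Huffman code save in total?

372

Fixed-length: 3 bits × 719 symbols = 2157 bits.
Huffman merges:
merge P(52) and S(76): 128
merge Q(91) and 128: 219
merge U(135) and V(166): 301
merge Y(199) and 219: 418
merge 301 and 418: 719
Huffman total = 128 + 219 + 301 + 418 + 719 = 1785 bits.
Saving = 2157 − 1785 = 372 bits.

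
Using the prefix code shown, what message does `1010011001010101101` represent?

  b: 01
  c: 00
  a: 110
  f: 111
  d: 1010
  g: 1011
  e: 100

Read left to right; each codeword is recognised as soon as it completes (prefix code):
  1010→d | 01→b | 100→e | 1010→d | 1011→g | 01→b
Decoded message: dbedgb

dbedgb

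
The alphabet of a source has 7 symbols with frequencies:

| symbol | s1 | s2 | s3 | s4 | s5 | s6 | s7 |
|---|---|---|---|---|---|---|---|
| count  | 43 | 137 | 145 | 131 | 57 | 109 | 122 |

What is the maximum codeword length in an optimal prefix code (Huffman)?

4

Merge the two lowest-weight nodes at each step:
s1(43) + s5(57) → 100
100 + s6(109) → 209
s7(122) + s4(131) → 253
s2(137) + s3(145) → 282
209 + 253 → 462
282 + 462 → 744
Maximum depth reached is 4.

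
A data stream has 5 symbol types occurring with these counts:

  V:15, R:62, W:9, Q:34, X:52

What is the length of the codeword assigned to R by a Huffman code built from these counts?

Repeatedly merge the two smallest:
combine W(9), V(15) → 24
combine 24, Q(34) → 58
combine X(52), 58 → 110
combine R(62), 110 → 172
R sits one level below the root: a 1-bit codeword.

1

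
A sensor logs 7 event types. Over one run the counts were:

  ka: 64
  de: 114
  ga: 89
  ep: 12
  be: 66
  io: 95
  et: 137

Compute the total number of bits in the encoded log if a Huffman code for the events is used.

Merge the two smallest weights repeatedly:
combine ep(12), ka(64) → 76
combine be(66), 76 → 142
combine ga(89), io(95) → 184
combine de(114), et(137) → 251
combine 142, 184 → 326
combine 251, 326 → 577
The encoded length is the sum of every internal node's weight: 76 + 142 + 184 + 251 + 326 + 577 = 1556 bits.

1556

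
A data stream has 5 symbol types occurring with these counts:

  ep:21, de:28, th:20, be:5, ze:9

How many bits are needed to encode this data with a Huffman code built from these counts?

Greedily combine the two least-frequent nodes:
merge be(5) and ze(9): 14
merge 14 and th(20): 34
merge ep(21) and de(28): 49
merge 34 and 49: 83
Each symbol's bit-cost is frequency × depth; summing gives 180 bits (equivalently 14 + 34 + 49 + 83).

180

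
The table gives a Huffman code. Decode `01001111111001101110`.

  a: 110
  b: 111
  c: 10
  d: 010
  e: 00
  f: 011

Read left to right; each codeword is recognised as soon as it completes (prefix code):
  010→d | 011→f | 111→b | 110→a | 011→f | 011→f | 10→c
Decoded message: dfbaffc

dfbaffc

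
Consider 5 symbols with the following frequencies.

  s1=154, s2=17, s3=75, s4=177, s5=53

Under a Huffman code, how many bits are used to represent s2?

4

Huffman merges, smallest pair first:
s2(17) + s5(53) → 70
70 + s3(75) → 145
145 + s1(154) → 299
s4(177) + 299 → 476
The subtree containing s2 is merged 4 times, so code length = 4.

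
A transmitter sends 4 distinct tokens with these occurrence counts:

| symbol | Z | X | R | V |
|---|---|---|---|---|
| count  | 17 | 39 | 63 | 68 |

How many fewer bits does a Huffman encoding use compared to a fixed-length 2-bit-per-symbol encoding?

Fixed-length: 2 bits × 187 symbols = 374 bits.
Huffman merges:
Z(17) + X(39) → 56
56 + R(63) → 119
V(68) + 119 → 187
Huffman total = 56 + 119 + 187 = 362 bits.
Saving = 374 − 362 = 12 bits.

12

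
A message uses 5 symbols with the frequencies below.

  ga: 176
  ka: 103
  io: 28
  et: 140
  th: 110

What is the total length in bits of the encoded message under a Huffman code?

Greedily combine the two least-frequent nodes:
merge io(28) and ka(103): 131
merge th(110) and 131: 241
merge et(140) and ga(176): 316
merge 241 and 316: 557
Each symbol's bit-cost is frequency × depth; summing gives 1245 bits (equivalently 131 + 241 + 316 + 557).

1245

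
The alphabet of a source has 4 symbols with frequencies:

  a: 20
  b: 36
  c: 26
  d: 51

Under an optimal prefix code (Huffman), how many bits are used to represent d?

1

Repeatedly merge the two smallest:
combine a(20), c(26) → 46
combine b(36), 46 → 82
combine d(51), 82 → 133
d sits one level below the root: a 1-bit codeword.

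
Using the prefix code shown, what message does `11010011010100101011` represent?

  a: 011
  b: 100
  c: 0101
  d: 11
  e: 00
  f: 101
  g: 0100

dgdcefa

Read left to right; each codeword is recognised as soon as it completes (prefix code):
  11→d | 0100→g | 11→d | 0101→c | 00→e | 101→f | 011→a
Decoded message: dgdcefa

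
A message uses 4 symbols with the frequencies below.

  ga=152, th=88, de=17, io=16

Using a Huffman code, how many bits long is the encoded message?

427

Build the Huffman tree bottom-up:
combine io(16), de(17) → 33
combine 33, th(88) → 121
combine 121, ga(152) → 273
Each symbol's bit-cost is frequency × depth; summing gives 427 bits (equivalently 33 + 121 + 273).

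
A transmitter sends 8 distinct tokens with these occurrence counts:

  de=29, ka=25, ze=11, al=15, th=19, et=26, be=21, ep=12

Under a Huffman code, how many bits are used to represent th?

Repeatedly merge the two smallest:
combine ze(11), ep(12) → 23
combine al(15), th(19) → 34
combine be(21), 23 → 44
combine ka(25), et(26) → 51
combine de(29), 34 → 63
combine 44, 51 → 95
combine 63, 95 → 158
The subtree containing th is merged 3 times, so code length = 3.

3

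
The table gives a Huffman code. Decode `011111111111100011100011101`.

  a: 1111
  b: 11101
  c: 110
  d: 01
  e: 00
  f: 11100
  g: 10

daafdceb

Read left to right; each codeword is recognised as soon as it completes (prefix code):
  01→d | 1111→a | 1111→a | 11100→f | 01→d | 110→c | 00→e | 11101→b
Decoded message: daafdceb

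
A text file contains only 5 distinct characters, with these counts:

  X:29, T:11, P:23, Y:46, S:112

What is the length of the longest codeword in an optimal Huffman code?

4

Merge the two lowest-weight nodes at each step:
merge T(11) and P(23): 34
merge X(29) and 34: 63
merge Y(46) and 63: 109
merge 109 and S(112): 221
The rarest symbols sit at the bottom; the longest codeword is 4 bits.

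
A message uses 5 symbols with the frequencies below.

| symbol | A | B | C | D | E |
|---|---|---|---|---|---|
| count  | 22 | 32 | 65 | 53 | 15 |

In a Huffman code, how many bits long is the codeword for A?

Huffman merges, smallest pair first:
merge E(15) and A(22): 37
merge B(32) and 37: 69
merge D(53) and C(65): 118
merge 69 and 118: 187
A sits 3 levels below the root, so its codeword is 3 bits.

3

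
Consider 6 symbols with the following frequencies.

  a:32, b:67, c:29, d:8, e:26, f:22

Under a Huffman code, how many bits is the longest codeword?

Merge the two lowest-weight nodes at each step:
d(8) + f(22) → 30
e(26) + c(29) → 55
30 + a(32) → 62
55 + 62 → 117
b(67) + 117 → 184
The first pair merged (d, f) ends up deepest, at depth 4.

4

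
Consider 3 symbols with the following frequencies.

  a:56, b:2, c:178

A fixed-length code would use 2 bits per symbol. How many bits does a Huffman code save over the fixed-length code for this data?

Fixed-length: 2 bits × 236 symbols = 472 bits.
Huffman merges:
b(2) + a(56) → 58
58 + c(178) → 236
Huffman total = 58 + 236 = 294 bits.
Saving = 472 − 294 = 178 bits.

178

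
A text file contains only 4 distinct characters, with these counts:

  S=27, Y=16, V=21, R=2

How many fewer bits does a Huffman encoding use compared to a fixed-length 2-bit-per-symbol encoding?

Fixed-length: 2 bits × 66 symbols = 132 bits.
Huffman merges:
R(2) + Y(16) → 18
18 + V(21) → 39
S(27) + 39 → 66
Huffman total = 18 + 39 + 66 = 123 bits.
Saving = 132 − 123 = 9 bits.

9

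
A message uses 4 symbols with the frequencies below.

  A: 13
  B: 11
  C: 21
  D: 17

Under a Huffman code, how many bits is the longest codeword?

Merge the two lowest-weight nodes at each step:
combine B(11), A(13) → 24
combine D(17), C(21) → 38
combine 24, 38 → 62
The rarest symbols sit at the bottom; the longest codeword is 2 bits.

2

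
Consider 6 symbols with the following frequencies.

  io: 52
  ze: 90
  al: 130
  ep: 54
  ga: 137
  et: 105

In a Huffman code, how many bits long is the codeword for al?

Build the tree from the bottom:
io(52) + ep(54) → 106
ze(90) + et(105) → 195
106 + al(130) → 236
ga(137) + 195 → 332
236 + 332 → 568
The subtree containing al is merged 2 times, so code length = 2.

2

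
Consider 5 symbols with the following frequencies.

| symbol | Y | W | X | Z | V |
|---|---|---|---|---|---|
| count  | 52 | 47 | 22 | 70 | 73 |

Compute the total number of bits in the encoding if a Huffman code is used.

Merge the two smallest weights repeatedly:
merge X(22) and W(47): 69
merge Y(52) and 69: 121
merge Z(70) and V(73): 143
merge 121 and 143: 264
The encoded length is the sum of every internal node's weight: 69 + 121 + 143 + 264 = 597 bits.

597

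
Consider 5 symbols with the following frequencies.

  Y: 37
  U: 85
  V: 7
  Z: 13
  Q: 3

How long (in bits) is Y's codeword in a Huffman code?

Build the tree from the bottom:
Q(3) + V(7) → 10
10 + Z(13) → 23
23 + Y(37) → 60
60 + U(85) → 145
Y's leaf is at depth 2, giving a 2-bit codeword.

2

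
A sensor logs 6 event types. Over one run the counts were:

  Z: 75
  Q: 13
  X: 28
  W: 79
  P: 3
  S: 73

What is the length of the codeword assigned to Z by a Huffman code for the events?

2

Huffman merges, smallest pair first:
merge P(3) and Q(13): 16
merge 16 and X(28): 44
merge 44 and S(73): 117
merge Z(75) and W(79): 154
merge 117 and 154: 271
Z's leaf is at depth 2, giving a 2-bit codeword.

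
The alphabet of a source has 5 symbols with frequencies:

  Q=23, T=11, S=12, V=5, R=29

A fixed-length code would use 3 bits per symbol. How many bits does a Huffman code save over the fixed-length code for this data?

Fixed-length: 3 bits × 80 symbols = 240 bits.
Huffman merges:
V(5) + T(11) → 16
S(12) + 16 → 28
Q(23) + 28 → 51
R(29) + 51 → 80
Huffman total = 16 + 28 + 51 + 80 = 175 bits.
Saving = 240 − 175 = 65 bits.

65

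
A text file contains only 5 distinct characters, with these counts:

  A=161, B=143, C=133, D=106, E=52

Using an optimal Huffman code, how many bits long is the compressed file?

Greedily combine the two least-frequent nodes:
merge E(52) and D(106): 158
merge C(133) and B(143): 276
merge 158 and A(161): 319
merge 276 and 319: 595
The encoded length is the sum of every internal node's weight: 158 + 276 + 319 + 595 = 1348 bits.

1348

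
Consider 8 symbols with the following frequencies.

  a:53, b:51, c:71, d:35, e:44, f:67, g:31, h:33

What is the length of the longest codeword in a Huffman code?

4

Merge the two lowest-weight nodes at each step:
merge g(31) and h(33): 64
merge d(35) and e(44): 79
merge b(51) and a(53): 104
merge 64 and f(67): 131
merge c(71) and 79: 150
merge 104 and 131: 235
merge 150 and 235: 385
The rarest symbols sit at the bottom; the longest codeword is 4 bits.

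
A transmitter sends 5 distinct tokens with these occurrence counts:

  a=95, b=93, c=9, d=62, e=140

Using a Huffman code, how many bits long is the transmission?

869

Greedily combine the two least-frequent nodes:
merge c(9) and d(62): 71
merge 71 and b(93): 164
merge a(95) and e(140): 235
merge 164 and 235: 399
Total encoded bits = sum of merged weights = 71 + 164 + 235 + 399 = 869.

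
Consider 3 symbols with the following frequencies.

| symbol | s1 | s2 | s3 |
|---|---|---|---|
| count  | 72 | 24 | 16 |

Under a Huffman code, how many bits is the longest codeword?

Merge the two lowest-weight nodes at each step:
s3(16) + s2(24) → 40
40 + s1(72) → 112
The rarest symbols sit at the bottom; the longest codeword is 2 bits.

2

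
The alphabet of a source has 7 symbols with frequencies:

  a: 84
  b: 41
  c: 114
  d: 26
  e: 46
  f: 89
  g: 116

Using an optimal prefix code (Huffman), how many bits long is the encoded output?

Build the Huffman tree bottom-up:
combine d(26), b(41) → 67
combine e(46), 67 → 113
combine a(84), f(89) → 173
combine 113, c(114) → 227
combine g(116), 173 → 289
combine 227, 289 → 516
Each symbol's bit-cost is frequency × depth; summing gives 1385 bits (equivalently 67 + 113 + 173 + 227 + 289 + 516).

1385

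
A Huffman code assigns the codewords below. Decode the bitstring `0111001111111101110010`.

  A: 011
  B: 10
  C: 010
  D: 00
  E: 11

ABAEEEABC

Read left to right; each codeword is recognised as soon as it completes (prefix code):
  011→A | 10→B | 011→A | 11→E | 11→E | 11→E | 011→A | 10→B | 010→C
Decoded message: ABAEEEABC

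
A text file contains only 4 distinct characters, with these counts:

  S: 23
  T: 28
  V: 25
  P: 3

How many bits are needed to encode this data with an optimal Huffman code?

156

Greedily combine the two least-frequent nodes:
P(3) + S(23) → 26
V(25) + 26 → 51
T(28) + 51 → 79
The encoded length is the sum of every internal node's weight: 26 + 51 + 79 = 156 bits.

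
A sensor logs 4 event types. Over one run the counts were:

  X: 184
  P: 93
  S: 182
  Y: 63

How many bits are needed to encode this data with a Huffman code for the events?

1016

Build the Huffman tree bottom-up:
Y(63) + P(93) → 156
156 + S(182) → 338
X(184) + 338 → 522
Each symbol's bit-cost is frequency × depth; summing gives 1016 bits (equivalently 156 + 338 + 522).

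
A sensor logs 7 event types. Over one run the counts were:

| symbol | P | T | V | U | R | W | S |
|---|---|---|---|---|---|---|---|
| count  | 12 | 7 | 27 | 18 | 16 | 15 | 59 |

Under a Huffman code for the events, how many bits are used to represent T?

4

Build the tree from the bottom:
merge T(7) and P(12): 19
merge W(15) and R(16): 31
merge U(18) and 19: 37
merge V(27) and 31: 58
merge 37 and 58: 95
merge S(59) and 95: 154
T sits 4 levels below the root, so its codeword is 4 bits.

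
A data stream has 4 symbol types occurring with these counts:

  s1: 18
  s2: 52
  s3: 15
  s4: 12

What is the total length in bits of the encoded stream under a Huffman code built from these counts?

Greedily combine the two least-frequent nodes:
s4(12) + s3(15) → 27
s1(18) + 27 → 45
45 + s2(52) → 97
Total encoded bits = sum of merged weights = 27 + 45 + 97 = 169.

169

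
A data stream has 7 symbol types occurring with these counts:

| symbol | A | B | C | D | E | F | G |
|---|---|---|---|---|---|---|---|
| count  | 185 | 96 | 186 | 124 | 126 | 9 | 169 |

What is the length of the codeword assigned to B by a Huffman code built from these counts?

4

Repeatedly merge the two smallest:
F(9) + B(96) → 105
105 + D(124) → 229
E(126) + G(169) → 295
A(185) + C(186) → 371
229 + 295 → 524
371 + 524 → 895
The subtree containing B is merged 4 times, so code length = 4.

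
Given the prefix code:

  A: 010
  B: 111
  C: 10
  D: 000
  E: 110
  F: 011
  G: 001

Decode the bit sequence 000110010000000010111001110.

Read left to right; each codeword is recognised as soon as it completes (prefix code):
  000→D | 110→E | 010→A | 000→D | 000→D | 010→A | 111→B | 001→G | 110→E
Decoded message: DEADDABGE

DEADDABGE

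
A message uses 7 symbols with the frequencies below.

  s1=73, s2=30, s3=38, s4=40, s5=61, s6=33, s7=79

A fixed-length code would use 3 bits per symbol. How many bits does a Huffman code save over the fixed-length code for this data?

Fixed-length: 3 bits × 354 symbols = 1062 bits.
Huffman merges:
combine s2(30), s6(33) → 63
combine s3(38), s4(40) → 78
combine s5(61), 63 → 124
combine s1(73), 78 → 151
combine s7(79), 124 → 203
combine 151, 203 → 354
Huffman total = 63 + 78 + 124 + 151 + 203 + 354 = 973 bits.
Saving = 1062 − 973 = 89 bits.

89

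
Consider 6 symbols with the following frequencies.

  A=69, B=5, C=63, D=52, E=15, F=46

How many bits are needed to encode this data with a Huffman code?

586

Merge the two smallest weights repeatedly:
combine B(5), E(15) → 20
combine 20, F(46) → 66
combine D(52), C(63) → 115
combine 66, A(69) → 135
combine 115, 135 → 250
Each symbol's bit-cost is frequency × depth; summing gives 586 bits (equivalently 20 + 66 + 115 + 135 + 250).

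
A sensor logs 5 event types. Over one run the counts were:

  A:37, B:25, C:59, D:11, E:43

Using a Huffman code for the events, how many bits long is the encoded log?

Greedily combine the two least-frequent nodes:
combine D(11), B(25) → 36
combine 36, A(37) → 73
combine E(43), C(59) → 102
combine 73, 102 → 175
The encoded length is the sum of every internal node's weight: 36 + 73 + 102 + 175 = 386 bits.

386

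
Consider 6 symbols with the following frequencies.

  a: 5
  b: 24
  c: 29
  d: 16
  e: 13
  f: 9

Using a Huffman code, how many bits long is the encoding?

233

Merge the two smallest weights repeatedly:
merge a(5) and f(9): 14
merge e(13) and 14: 27
merge d(16) and b(24): 40
merge 27 and c(29): 56
merge 40 and 56: 96
Total encoded bits = sum of merged weights = 14 + 27 + 40 + 56 + 96 = 233.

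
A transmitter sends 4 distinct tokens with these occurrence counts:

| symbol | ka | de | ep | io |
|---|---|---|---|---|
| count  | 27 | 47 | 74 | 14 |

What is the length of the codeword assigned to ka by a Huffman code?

Build the tree from the bottom:
merge io(14) and ka(27): 41
merge 41 and de(47): 88
merge ep(74) and 88: 162
ka's leaf is at depth 3, giving a 3-bit codeword.

3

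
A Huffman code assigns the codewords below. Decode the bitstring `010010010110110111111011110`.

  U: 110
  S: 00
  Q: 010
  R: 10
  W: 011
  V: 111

QQQUUVVWU

Read left to right; each codeword is recognised as soon as it completes (prefix code):
  010→Q | 010→Q | 010→Q | 110→U | 110→U | 111→V | 111→V | 011→W | 110→U
Decoded message: QQQUUVVWU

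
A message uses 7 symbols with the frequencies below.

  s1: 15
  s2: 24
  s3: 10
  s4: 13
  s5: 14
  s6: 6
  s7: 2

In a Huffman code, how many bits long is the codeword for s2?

2

Build the tree from the bottom:
merge s7(2) and s6(6): 8
merge 8 and s3(10): 18
merge s4(13) and s5(14): 27
merge s1(15) and 18: 33
merge s2(24) and 27: 51
merge 33 and 51: 84
s2 sits 2 levels below the root, so its codeword is 2 bits.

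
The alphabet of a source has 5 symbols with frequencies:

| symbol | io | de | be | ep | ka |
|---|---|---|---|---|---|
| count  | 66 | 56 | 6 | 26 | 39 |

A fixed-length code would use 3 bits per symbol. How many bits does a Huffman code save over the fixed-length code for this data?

161

Fixed-length: 3 bits × 193 symbols = 579 bits.
Huffman merges:
combine be(6), ep(26) → 32
combine 32, ka(39) → 71
combine de(56), io(66) → 122
combine 71, 122 → 193
Huffman total = 32 + 71 + 122 + 193 = 418 bits.
Saving = 579 − 418 = 161 bits.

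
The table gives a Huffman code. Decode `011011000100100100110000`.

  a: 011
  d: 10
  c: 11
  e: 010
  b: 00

Read left to right; each codeword is recognised as soon as it completes (prefix code):
  011→a | 011→a | 00→b | 010→e | 010→e | 010→e | 011→a | 00→b | 00→b
Decoded message: aabeeeabb

aabeeeabb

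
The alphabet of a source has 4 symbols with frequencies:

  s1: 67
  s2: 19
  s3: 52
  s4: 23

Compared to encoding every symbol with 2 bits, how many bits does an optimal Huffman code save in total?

25

Fixed-length: 2 bits × 161 symbols = 322 bits.
Huffman merges:
s2(19) + s4(23) → 42
42 + s3(52) → 94
s1(67) + 94 → 161
Huffman total = 42 + 94 + 161 = 297 bits.
Saving = 322 − 297 = 25 bits.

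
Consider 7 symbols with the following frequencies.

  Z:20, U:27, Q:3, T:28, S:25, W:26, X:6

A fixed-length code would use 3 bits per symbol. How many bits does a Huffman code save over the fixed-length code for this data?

Fixed-length: 3 bits × 135 symbols = 405 bits.
Huffman merges:
merge Q(3) and X(6): 9
merge 9 and Z(20): 29
merge S(25) and W(26): 51
merge U(27) and T(28): 55
merge 29 and 51: 80
merge 55 and 80: 135
Huffman total = 9 + 29 + 51 + 55 + 80 + 135 = 359 bits.
Saving = 405 − 359 = 46 bits.

46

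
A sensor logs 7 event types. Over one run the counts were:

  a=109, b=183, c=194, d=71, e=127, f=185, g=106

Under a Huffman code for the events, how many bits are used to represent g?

Huffman merges, smallest pair first:
merge d(71) and g(106): 177
merge a(109) and e(127): 236
merge 177 and b(183): 360
merge f(185) and c(194): 379
merge 236 and 360: 596
merge 379 and 596: 975
g sits 4 levels below the root, so its codeword is 4 bits.

4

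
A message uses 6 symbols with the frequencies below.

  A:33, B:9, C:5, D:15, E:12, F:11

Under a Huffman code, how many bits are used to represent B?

4

Repeatedly merge the two smallest:
merge C(5) and B(9): 14
merge F(11) and E(12): 23
merge 14 and D(15): 29
merge 23 and 29: 52
merge A(33) and 52: 85
B sits 4 levels below the root, so its codeword is 4 bits.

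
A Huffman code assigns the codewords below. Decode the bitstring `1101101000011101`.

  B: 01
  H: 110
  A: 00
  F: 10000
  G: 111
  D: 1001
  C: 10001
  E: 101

HHFGB

Read left to right; each codeword is recognised as soon as it completes (prefix code):
  110→H | 110→H | 10000→F | 111→G | 01→B
Decoded message: HHFGB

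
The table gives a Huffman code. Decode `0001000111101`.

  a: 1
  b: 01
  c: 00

cbcbaaab

Read left to right; each codeword is recognised as soon as it completes (prefix code):
  00→c | 01→b | 00→c | 01→b | 1→a | 1→a | 1→a | 01→b
Decoded message: cbcbaaab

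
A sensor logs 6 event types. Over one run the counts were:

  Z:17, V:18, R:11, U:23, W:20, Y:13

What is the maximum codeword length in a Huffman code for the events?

3

Merge the two lowest-weight nodes at each step:
merge R(11) and Y(13): 24
merge Z(17) and V(18): 35
merge W(20) and U(23): 43
merge 24 and 35: 59
merge 43 and 59: 102
The rarest symbols sit at the bottom; the longest codeword is 3 bits.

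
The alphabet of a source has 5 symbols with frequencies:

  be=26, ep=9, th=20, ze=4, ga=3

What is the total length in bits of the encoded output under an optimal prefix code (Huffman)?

Greedily combine the two least-frequent nodes:
combine ga(3), ze(4) → 7
combine 7, ep(9) → 16
combine 16, th(20) → 36
combine be(26), 36 → 62
The encoded length is the sum of every internal node's weight: 7 + 16 + 36 + 62 = 121 bits.

121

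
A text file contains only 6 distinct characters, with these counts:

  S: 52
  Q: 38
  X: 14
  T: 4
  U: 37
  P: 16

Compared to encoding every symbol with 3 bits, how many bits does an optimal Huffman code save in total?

109

Fixed-length: 3 bits × 161 symbols = 483 bits.
Huffman merges:
T(4) + X(14) → 18
P(16) + 18 → 34
34 + U(37) → 71
Q(38) + S(52) → 90
71 + 90 → 161
Huffman total = 18 + 34 + 71 + 90 + 161 = 374 bits.
Saving = 483 − 374 = 109 bits.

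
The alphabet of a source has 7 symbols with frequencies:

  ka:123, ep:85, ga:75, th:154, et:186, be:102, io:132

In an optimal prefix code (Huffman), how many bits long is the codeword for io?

3

Repeatedly merge the two smallest:
combine ga(75), ep(85) → 160
combine be(102), ka(123) → 225
combine io(132), th(154) → 286
combine 160, et(186) → 346
combine 225, 286 → 511
combine 346, 511 → 857
io's leaf is at depth 3, giving a 3-bit codeword.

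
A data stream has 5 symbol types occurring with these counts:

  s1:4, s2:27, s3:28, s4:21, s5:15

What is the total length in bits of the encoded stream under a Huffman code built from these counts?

Greedily combine the two least-frequent nodes:
combine s1(4), s5(15) → 19
combine 19, s4(21) → 40
combine s2(27), s3(28) → 55
combine 40, 55 → 95
The encoded length is the sum of every internal node's weight: 19 + 40 + 55 + 95 = 209 bits.

209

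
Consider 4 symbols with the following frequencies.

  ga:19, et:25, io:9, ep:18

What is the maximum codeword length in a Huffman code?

2

Merge the two lowest-weight nodes at each step:
io(9) + ep(18) → 27
ga(19) + et(25) → 44
27 + 44 → 71
The first pair merged (io, ep) ends up deepest, at depth 2.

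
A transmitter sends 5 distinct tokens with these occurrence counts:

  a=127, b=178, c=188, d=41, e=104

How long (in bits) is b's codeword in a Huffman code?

2

Build the tree from the bottom:
combine d(41), e(104) → 145
combine a(127), 145 → 272
combine b(178), c(188) → 366
combine 272, 366 → 638
b's leaf is at depth 2, giving a 2-bit codeword.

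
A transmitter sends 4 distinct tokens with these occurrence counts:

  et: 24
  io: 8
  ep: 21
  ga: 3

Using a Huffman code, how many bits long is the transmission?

Merge the two smallest weights repeatedly:
merge ga(3) and io(8): 11
merge 11 and ep(21): 32
merge et(24) and 32: 56
Total encoded bits = sum of merged weights = 11 + 32 + 56 = 99.

99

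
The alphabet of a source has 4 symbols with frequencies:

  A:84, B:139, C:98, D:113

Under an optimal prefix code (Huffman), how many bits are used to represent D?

Build the tree from the bottom:
combine A(84), C(98) → 182
combine D(113), B(139) → 252
combine 182, 252 → 434
D sits 2 levels below the root, so its codeword is 2 bits.

2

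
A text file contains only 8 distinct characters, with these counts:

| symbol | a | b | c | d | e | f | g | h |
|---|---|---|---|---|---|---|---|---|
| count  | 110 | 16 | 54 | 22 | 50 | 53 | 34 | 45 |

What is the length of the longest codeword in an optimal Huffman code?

4

Merge the two lowest-weight nodes at each step:
merge b(16) and d(22): 38
merge g(34) and 38: 72
merge h(45) and e(50): 95
merge f(53) and c(54): 107
merge 72 and 95: 167
merge 107 and a(110): 217
merge 167 and 217: 384
The rarest symbols sit at the bottom; the longest codeword is 4 bits.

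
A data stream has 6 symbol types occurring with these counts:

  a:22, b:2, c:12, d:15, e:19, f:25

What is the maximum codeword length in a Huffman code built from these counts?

Merge the two lowest-weight nodes at each step:
b(2) + c(12) → 14
14 + d(15) → 29
e(19) + a(22) → 41
f(25) + 29 → 54
41 + 54 → 95
The first pair merged (b, c) ends up deepest, at depth 4.

4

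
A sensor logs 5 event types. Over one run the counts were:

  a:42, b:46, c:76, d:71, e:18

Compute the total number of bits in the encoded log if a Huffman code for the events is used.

Greedily combine the two least-frequent nodes:
merge e(18) and a(42): 60
merge b(46) and 60: 106
merge d(71) and c(76): 147
merge 106 and 147: 253
Total encoded bits = sum of merged weights = 60 + 106 + 147 + 253 = 566.

566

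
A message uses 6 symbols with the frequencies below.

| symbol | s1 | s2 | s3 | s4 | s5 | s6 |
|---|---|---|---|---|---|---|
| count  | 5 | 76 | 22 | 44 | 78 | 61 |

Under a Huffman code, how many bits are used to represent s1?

Repeatedly merge the two smallest:
merge s1(5) and s3(22): 27
merge 27 and s4(44): 71
merge s6(61) and 71: 132
merge s2(76) and s5(78): 154
merge 132 and 154: 286
The subtree containing s1 is merged 4 times, so code length = 4.

4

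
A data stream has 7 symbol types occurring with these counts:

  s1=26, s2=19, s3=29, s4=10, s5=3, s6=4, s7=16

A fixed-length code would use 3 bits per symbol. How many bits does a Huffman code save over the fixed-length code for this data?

50

Fixed-length: 3 bits × 107 symbols = 321 bits.
Huffman merges:
merge s5(3) and s6(4): 7
merge 7 and s4(10): 17
merge s7(16) and 17: 33
merge s2(19) and s1(26): 45
merge s3(29) and 33: 62
merge 45 and 62: 107
Huffman total = 7 + 17 + 33 + 45 + 62 + 107 = 271 bits.
Saving = 321 − 271 = 50 bits.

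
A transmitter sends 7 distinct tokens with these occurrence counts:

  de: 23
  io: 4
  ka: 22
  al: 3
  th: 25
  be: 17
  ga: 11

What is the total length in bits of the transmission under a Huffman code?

270

Greedily combine the two least-frequent nodes:
combine al(3), io(4) → 7
combine 7, ga(11) → 18
combine be(17), 18 → 35
combine ka(22), de(23) → 45
combine th(25), 35 → 60
combine 45, 60 → 105
Each symbol's bit-cost is frequency × depth; summing gives 270 bits (equivalently 7 + 18 + 35 + 45 + 60 + 105).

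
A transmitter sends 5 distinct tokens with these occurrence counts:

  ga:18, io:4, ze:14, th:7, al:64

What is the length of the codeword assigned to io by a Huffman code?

Repeatedly merge the two smallest:
io(4) + th(7) → 11
11 + ze(14) → 25
ga(18) + 25 → 43
43 + al(64) → 107
The subtree containing io is merged 4 times, so code length = 4.

4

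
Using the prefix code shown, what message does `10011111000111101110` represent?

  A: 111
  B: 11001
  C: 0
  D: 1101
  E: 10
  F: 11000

Read left to right; each codeword is recognised as soon as it completes (prefix code):
  10→E | 0→C | 111→A | 11000→F | 111→A | 10→E | 111→A | 0→C
Decoded message: ECAFAEAC

ECAFAEAC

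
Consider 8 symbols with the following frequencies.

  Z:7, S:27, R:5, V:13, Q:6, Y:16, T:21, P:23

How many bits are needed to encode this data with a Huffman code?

333

Merge the two smallest weights repeatedly:
R(5) + Q(6) → 11
Z(7) + 11 → 18
V(13) + Y(16) → 29
18 + T(21) → 39
P(23) + S(27) → 50
29 + 39 → 68
50 + 68 → 118
Each symbol's bit-cost is frequency × depth; summing gives 333 bits (equivalently 11 + 18 + 29 + 39 + 50 + 68 + 118).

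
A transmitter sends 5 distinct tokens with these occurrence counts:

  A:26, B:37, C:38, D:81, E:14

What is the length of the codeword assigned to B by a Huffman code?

3

Repeatedly merge the two smallest:
combine E(14), A(26) → 40
combine B(37), C(38) → 75
combine 40, 75 → 115
combine D(81), 115 → 196
B sits 3 levels below the root, so its codeword is 3 bits.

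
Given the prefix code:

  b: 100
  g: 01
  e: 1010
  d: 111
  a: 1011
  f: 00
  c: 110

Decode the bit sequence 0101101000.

ggef

Read left to right; each codeword is recognised as soon as it completes (prefix code):
  01→g | 01→g | 1010→e | 00→f
Decoded message: ggef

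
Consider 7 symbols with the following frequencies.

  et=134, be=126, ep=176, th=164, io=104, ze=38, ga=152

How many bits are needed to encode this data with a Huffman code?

2484

Build the Huffman tree bottom-up:
ze(38) + io(104) → 142
be(126) + et(134) → 260
142 + ga(152) → 294
th(164) + ep(176) → 340
260 + 294 → 554
340 + 554 → 894
Total encoded bits = sum of merged weights = 142 + 260 + 294 + 340 + 554 + 894 = 2484.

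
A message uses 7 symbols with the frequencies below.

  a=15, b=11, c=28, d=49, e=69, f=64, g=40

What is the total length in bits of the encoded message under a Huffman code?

721

Greedily combine the two least-frequent nodes:
combine b(11), a(15) → 26
combine 26, c(28) → 54
combine g(40), d(49) → 89
combine 54, f(64) → 118
combine e(69), 89 → 158
combine 118, 158 → 276
The encoded length is the sum of every internal node's weight: 26 + 54 + 89 + 118 + 158 + 276 = 721 bits.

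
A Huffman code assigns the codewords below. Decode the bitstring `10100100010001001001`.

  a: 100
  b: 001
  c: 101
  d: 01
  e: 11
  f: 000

cbfadbb

Read left to right; each codeword is recognised as soon as it completes (prefix code):
  101→c | 001→b | 000→f | 100→a | 01→d | 001→b | 001→b
Decoded message: cbfadbb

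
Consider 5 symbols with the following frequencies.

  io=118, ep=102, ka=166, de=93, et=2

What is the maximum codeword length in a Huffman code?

3

Merge the two lowest-weight nodes at each step:
et(2) + de(93) → 95
95 + ep(102) → 197
io(118) + ka(166) → 284
197 + 284 → 481
The rarest symbols sit at the bottom; the longest codeword is 3 bits.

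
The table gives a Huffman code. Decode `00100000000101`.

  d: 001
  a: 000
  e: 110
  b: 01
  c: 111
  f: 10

Read left to right; each codeword is recognised as soon as it completes (prefix code):
  001→d | 000→a | 000→a | 001→d | 01→b
Decoded message: daadb

daadb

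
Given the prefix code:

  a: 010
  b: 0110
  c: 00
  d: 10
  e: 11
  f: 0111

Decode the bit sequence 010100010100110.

adcddb

Read left to right; each codeword is recognised as soon as it completes (prefix code):
  010→a | 10→d | 00→c | 10→d | 10→d | 0110→b
Decoded message: adcddb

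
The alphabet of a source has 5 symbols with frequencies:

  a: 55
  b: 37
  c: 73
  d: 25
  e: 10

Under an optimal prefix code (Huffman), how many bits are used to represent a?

2

Build the tree from the bottom:
combine e(10), d(25) → 35
combine 35, b(37) → 72
combine a(55), 72 → 127
combine c(73), 127 → 200
The subtree containing a is merged 2 times, so code length = 2.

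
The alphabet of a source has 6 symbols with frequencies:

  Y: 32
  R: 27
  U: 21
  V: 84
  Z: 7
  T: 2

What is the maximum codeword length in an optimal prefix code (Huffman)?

Merge the two lowest-weight nodes at each step:
combine T(2), Z(7) → 9
combine 9, U(21) → 30
combine R(27), 30 → 57
combine Y(32), 57 → 89
combine V(84), 89 → 173
The rarest symbols sit at the bottom; the longest codeword is 5 bits.

5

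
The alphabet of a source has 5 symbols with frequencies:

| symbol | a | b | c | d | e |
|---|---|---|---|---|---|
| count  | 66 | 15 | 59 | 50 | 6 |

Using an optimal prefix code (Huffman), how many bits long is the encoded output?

413

Merge the two smallest weights repeatedly:
merge e(6) and b(15): 21
merge 21 and d(50): 71
merge c(59) and a(66): 125
merge 71 and 125: 196
Total encoded bits = sum of merged weights = 21 + 71 + 125 + 196 = 413.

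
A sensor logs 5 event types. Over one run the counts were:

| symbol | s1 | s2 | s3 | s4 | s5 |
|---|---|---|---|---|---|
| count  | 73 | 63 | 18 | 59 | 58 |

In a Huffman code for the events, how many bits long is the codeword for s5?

Huffman merges, smallest pair first:
merge s3(18) and s5(58): 76
merge s4(59) and s2(63): 122
merge s1(73) and 76: 149
merge 122 and 149: 271
s5 sits 3 levels below the root, so its codeword is 3 bits.

3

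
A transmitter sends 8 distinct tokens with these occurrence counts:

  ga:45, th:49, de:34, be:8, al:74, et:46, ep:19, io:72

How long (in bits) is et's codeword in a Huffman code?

Huffman merges, smallest pair first:
combine be(8), ep(19) → 27
combine 27, de(34) → 61
combine ga(45), et(46) → 91
combine th(49), 61 → 110
combine io(72), al(74) → 146
combine 91, 110 → 201
combine 146, 201 → 347
et sits 3 levels below the root, so its codeword is 3 bits.

3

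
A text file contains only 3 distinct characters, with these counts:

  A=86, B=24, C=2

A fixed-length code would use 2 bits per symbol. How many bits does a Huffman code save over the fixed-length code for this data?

86

Fixed-length: 2 bits × 112 symbols = 224 bits.
Huffman merges:
merge C(2) and B(24): 26
merge 26 and A(86): 112
Huffman total = 26 + 112 = 138 bits.
Saving = 224 − 138 = 86 bits.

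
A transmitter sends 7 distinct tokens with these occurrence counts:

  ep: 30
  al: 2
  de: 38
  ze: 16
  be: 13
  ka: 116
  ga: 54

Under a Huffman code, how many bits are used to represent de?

3

Repeatedly merge the two smallest:
al(2) + be(13) → 15
15 + ze(16) → 31
ep(30) + 31 → 61
de(38) + ga(54) → 92
61 + 92 → 153
ka(116) + 153 → 269
de sits 3 levels below the root, so its codeword is 3 bits.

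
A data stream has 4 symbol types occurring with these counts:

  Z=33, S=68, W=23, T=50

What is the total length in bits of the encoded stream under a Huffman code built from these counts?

336

Greedily combine the two least-frequent nodes:
W(23) + Z(33) → 56
T(50) + 56 → 106
S(68) + 106 → 174
Each symbol's bit-cost is frequency × depth; summing gives 336 bits (equivalently 56 + 106 + 174).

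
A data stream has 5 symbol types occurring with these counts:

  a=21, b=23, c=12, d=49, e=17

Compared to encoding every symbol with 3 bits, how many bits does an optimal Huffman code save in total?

98

Fixed-length: 3 bits × 122 symbols = 366 bits.
Huffman merges:
c(12) + e(17) → 29
a(21) + b(23) → 44
29 + 44 → 73
d(49) + 73 → 122
Huffman total = 29 + 44 + 73 + 122 = 268 bits.
Saving = 366 − 268 = 98 bits.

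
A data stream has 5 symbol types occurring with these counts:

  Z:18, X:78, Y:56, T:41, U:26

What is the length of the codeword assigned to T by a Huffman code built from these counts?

2

Huffman merges, smallest pair first:
Z(18) + U(26) → 44
T(41) + 44 → 85
Y(56) + X(78) → 134
85 + 134 → 219
T's leaf is at depth 2, giving a 2-bit codeword.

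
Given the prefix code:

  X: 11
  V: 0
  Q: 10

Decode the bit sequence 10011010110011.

QVXVQXVVX

Read left to right; each codeword is recognised as soon as it completes (prefix code):
  10→Q | 0→V | 11→X | 0→V | 10→Q | 11→X | 0→V | 0→V | 11→X
Decoded message: QVXVQXVVX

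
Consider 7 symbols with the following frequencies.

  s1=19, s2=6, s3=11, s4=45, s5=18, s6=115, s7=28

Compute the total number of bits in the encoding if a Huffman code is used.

Greedily combine the two least-frequent nodes:
merge s2(6) and s3(11): 17
merge 17 and s5(18): 35
merge s1(19) and s7(28): 47
merge 35 and s4(45): 80
merge 47 and 80: 127
merge s6(115) and 127: 242
Each symbol's bit-cost is frequency × depth; summing gives 548 bits (equivalently 17 + 35 + 47 + 80 + 127 + 242).

548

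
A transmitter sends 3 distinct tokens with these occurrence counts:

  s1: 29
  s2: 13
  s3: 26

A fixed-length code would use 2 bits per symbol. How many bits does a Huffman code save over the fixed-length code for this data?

Fixed-length: 2 bits × 68 symbols = 136 bits.
Huffman merges:
s2(13) + s3(26) → 39
s1(29) + 39 → 68
Huffman total = 39 + 68 = 107 bits.
Saving = 136 − 107 = 29 bits.

29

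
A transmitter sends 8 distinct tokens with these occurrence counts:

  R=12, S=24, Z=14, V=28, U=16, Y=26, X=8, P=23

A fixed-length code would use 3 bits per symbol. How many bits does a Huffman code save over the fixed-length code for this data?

8

Fixed-length: 3 bits × 151 symbols = 453 bits.
Huffman merges:
combine X(8), R(12) → 20
combine Z(14), U(16) → 30
combine 20, P(23) → 43
combine S(24), Y(26) → 50
combine V(28), 30 → 58
combine 43, 50 → 93
combine 58, 93 → 151
Huffman total = 20 + 30 + 43 + 50 + 58 + 93 + 151 = 445 bits.
Saving = 453 − 445 = 8 bits.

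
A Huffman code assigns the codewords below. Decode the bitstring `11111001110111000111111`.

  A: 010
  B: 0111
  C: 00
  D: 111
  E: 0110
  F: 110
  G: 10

DFBBCBD

Read left to right; each codeword is recognised as soon as it completes (prefix code):
  111→D | 110→F | 0111→B | 0111→B | 00→C | 0111→B | 111→D
Decoded message: DFBBCBD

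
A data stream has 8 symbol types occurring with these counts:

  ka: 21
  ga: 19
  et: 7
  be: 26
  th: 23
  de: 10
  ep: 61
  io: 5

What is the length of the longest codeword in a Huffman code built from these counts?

5

Merge the two lowest-weight nodes at each step:
io(5) + et(7) → 12
de(10) + 12 → 22
ga(19) + ka(21) → 40
22 + th(23) → 45
be(26) + 40 → 66
45 + ep(61) → 106
66 + 106 → 172
The first pair merged (io, et) ends up deepest, at depth 5.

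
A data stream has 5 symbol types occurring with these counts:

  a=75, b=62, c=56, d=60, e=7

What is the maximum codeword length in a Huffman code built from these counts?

Merge the two lowest-weight nodes at each step:
combine e(7), c(56) → 63
combine d(60), b(62) → 122
combine 63, a(75) → 138
combine 122, 138 → 260
The rarest symbols sit at the bottom; the longest codeword is 3 bits.

3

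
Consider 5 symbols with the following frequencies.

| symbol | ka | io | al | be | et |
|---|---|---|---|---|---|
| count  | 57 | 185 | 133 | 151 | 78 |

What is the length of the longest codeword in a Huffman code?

Merge the two lowest-weight nodes at each step:
merge ka(57) and et(78): 135
merge al(133) and 135: 268
merge be(151) and io(185): 336
merge 268 and 336: 604
The first pair merged (ka, et) ends up deepest, at depth 3.

3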